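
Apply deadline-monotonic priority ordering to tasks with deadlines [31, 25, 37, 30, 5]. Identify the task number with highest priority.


Sort tasks by relative deadline (ascending):
  Task 5: deadline = 5
  Task 2: deadline = 25
  Task 4: deadline = 30
  Task 1: deadline = 31
  Task 3: deadline = 37
Priority order (highest first): [5, 2, 4, 1, 3]
Highest priority task = 5

5


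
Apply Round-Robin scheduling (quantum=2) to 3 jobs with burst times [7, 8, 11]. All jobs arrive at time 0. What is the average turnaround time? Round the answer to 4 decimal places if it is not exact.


Time quantum = 2
Execution trace:
  J1 runs 2 units, time = 2
  J2 runs 2 units, time = 4
  J3 runs 2 units, time = 6
  J1 runs 2 units, time = 8
  J2 runs 2 units, time = 10
  J3 runs 2 units, time = 12
  J1 runs 2 units, time = 14
  J2 runs 2 units, time = 16
  J3 runs 2 units, time = 18
  J1 runs 1 units, time = 19
  J2 runs 2 units, time = 21
  J3 runs 2 units, time = 23
  J3 runs 2 units, time = 25
  J3 runs 1 units, time = 26
Finish times: [19, 21, 26]
Average turnaround = 66/3 = 22.0

22.0


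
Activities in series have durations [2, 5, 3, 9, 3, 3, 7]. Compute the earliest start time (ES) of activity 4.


Activity 4 starts after activities 1 through 3 complete.
Predecessor durations: [2, 5, 3]
ES = 2 + 5 + 3 = 10

10


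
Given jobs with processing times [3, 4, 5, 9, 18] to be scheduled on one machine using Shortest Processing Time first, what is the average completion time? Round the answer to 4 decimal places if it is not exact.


Sort jobs by processing time (SPT order): [3, 4, 5, 9, 18]
Compute completion times sequentially:
  Job 1: processing = 3, completes at 3
  Job 2: processing = 4, completes at 7
  Job 3: processing = 5, completes at 12
  Job 4: processing = 9, completes at 21
  Job 5: processing = 18, completes at 39
Sum of completion times = 82
Average completion time = 82/5 = 16.4

16.4


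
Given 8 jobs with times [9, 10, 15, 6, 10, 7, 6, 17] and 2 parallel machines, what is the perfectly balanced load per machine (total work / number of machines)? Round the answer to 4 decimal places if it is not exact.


Total processing time = 9 + 10 + 15 + 6 + 10 + 7 + 6 + 17 = 80
Number of machines = 2
Ideal balanced load = 80 / 2 = 40.0

40.0


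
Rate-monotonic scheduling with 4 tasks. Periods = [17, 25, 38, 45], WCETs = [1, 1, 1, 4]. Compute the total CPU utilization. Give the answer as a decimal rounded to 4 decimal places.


Compute individual utilizations (exact fractions):
  Task 1: C/T = 1/17 (approx. 0.0588)
  Task 2: C/T = 1/25 (approx. 0.04)
  Task 3: C/T = 1/38 (approx. 0.0263)
  Task 4: C/T = 4/45 (approx. 0.0889)
Total utilization U = 1/17 + 1/25 + 1/38 + 4/45 = 31109/145350
Rounded to 4 decimal places: U = 0.2140
RM (Liu & Layland) bound for 4 tasks = 0.756828; compare with U = 31109/145350 (approx. 0.214028)
U <= bound, so schedulable by RM sufficient condition.

0.2140


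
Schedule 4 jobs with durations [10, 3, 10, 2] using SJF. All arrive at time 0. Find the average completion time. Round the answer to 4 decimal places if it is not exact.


SJF order (ascending): [2, 3, 10, 10]
Completion times:
  Job 1: burst=2, C=2
  Job 2: burst=3, C=5
  Job 3: burst=10, C=15
  Job 4: burst=10, C=25
Average completion = 47/4 = 11.75

11.75


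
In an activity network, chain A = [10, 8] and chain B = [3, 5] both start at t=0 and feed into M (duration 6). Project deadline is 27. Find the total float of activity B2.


Forward pass: ES(B2) = sum of predecessors on chain B = 3
EF = ES + duration = 3 + 5 = 8
Backward pass: LF(M) = deadline = 27; LS(M) = 27 - 6 = 21
LF(B2) = LS(M) - sum(successors on chain B) = 21 - 0 = 21
LS = LF - duration = 21 - 5 = 16
Total float = LS - ES = 16 - 3 = 13

13


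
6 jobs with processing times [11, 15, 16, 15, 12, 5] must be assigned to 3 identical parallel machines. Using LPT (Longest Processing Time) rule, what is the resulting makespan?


Sort jobs in decreasing order (LPT): [16, 15, 15, 12, 11, 5]
Assign each job to the least loaded machine:
  Machine 1: jobs [16, 5], load = 21
  Machine 2: jobs [15, 12], load = 27
  Machine 3: jobs [15, 11], load = 26
Makespan = max load = 27

27


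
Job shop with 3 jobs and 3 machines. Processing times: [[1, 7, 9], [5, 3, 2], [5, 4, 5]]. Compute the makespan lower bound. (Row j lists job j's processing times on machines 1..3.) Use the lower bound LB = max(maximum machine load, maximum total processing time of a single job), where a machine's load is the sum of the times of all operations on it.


Machine loads:
  Machine 1: 1 + 5 + 5 = 11
  Machine 2: 7 + 3 + 4 = 14
  Machine 3: 9 + 2 + 5 = 16
Max machine load = 16
Job totals:
  Job 1: 17
  Job 2: 10
  Job 3: 14
Max job total = 17
Lower bound = max(16, 17) = 17

17


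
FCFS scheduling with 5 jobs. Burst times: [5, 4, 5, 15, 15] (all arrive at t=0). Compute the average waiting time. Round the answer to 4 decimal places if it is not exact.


FCFS order (as given): [5, 4, 5, 15, 15]
Waiting times:
  Job 1: wait = 0
  Job 2: wait = 5
  Job 3: wait = 9
  Job 4: wait = 14
  Job 5: wait = 29
Sum of waiting times = 57
Average waiting time = 57/5 = 11.4

11.4


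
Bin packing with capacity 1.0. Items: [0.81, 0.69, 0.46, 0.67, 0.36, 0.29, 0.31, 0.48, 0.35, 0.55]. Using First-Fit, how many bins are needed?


Place items sequentially using First-Fit:
  Item 0.81 -> new Bin 1
  Item 0.69 -> new Bin 2
  Item 0.46 -> new Bin 3
  Item 0.67 -> new Bin 4
  Item 0.36 -> Bin 3 (now 0.82)
  Item 0.29 -> Bin 2 (now 0.98)
  Item 0.31 -> Bin 4 (now 0.98)
  Item 0.48 -> new Bin 5
  Item 0.35 -> Bin 5 (now 0.83)
  Item 0.55 -> new Bin 6
Total bins used = 6

6


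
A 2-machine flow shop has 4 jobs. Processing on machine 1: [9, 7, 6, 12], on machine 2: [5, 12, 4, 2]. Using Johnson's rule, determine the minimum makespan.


Apply Johnson's rule:
  Group 1 (a <= b): [(2, 7, 12)]
  Group 2 (a > b): [(1, 9, 5), (3, 6, 4), (4, 12, 2)]
Optimal job order: [2, 1, 3, 4]
Schedule:
  Job 2: M1 done at 7, M2 done at 19
  Job 1: M1 done at 16, M2 done at 24
  Job 3: M1 done at 22, M2 done at 28
  Job 4: M1 done at 34, M2 done at 36
Makespan = 36

36


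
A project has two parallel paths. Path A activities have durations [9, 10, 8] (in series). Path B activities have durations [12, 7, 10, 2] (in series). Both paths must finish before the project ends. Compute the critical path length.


Path A total = 9 + 10 + 8 = 27
Path B total = 12 + 7 + 10 + 2 = 31
Critical path = longest path = max(27, 31) = 31

31


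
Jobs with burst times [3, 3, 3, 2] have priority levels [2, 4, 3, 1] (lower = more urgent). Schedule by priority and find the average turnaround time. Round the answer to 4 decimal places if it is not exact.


Sort by priority (ascending = highest first):
Order: [(1, 2), (2, 3), (3, 3), (4, 3)]
Completion times:
  Priority 1, burst=2, C=2
  Priority 2, burst=3, C=5
  Priority 3, burst=3, C=8
  Priority 4, burst=3, C=11
Average turnaround = 26/4 = 6.5

6.5


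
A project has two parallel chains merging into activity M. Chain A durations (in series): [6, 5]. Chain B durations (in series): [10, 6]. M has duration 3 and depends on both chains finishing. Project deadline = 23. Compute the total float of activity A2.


Forward pass: ES(A2) = sum of predecessors on chain A = 6
EF = ES + duration = 6 + 5 = 11
Backward pass: LF(M) = deadline = 23; LS(M) = 23 - 3 = 20
LF(A2) = LS(M) - sum(successors on chain A) = 20 - 0 = 20
LS = LF - duration = 20 - 5 = 15
Total float = LS - ES = 15 - 6 = 9

9


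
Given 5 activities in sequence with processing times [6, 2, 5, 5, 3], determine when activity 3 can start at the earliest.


Activity 3 starts after activities 1 through 2 complete.
Predecessor durations: [6, 2]
ES = 6 + 2 = 8

8


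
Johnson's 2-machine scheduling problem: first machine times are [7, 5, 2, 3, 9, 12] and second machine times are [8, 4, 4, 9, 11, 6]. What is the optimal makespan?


Apply Johnson's rule:
  Group 1 (a <= b): [(3, 2, 4), (4, 3, 9), (1, 7, 8), (5, 9, 11)]
  Group 2 (a > b): [(6, 12, 6), (2, 5, 4)]
Optimal job order: [3, 4, 1, 5, 6, 2]
Schedule:
  Job 3: M1 done at 2, M2 done at 6
  Job 4: M1 done at 5, M2 done at 15
  Job 1: M1 done at 12, M2 done at 23
  Job 5: M1 done at 21, M2 done at 34
  Job 6: M1 done at 33, M2 done at 40
  Job 2: M1 done at 38, M2 done at 44
Makespan = 44

44


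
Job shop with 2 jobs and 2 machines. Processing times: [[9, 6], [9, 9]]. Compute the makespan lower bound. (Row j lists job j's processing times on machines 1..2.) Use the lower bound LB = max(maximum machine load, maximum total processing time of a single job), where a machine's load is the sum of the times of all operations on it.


Machine loads:
  Machine 1: 9 + 9 = 18
  Machine 2: 6 + 9 = 15
Max machine load = 18
Job totals:
  Job 1: 15
  Job 2: 18
Max job total = 18
Lower bound = max(18, 18) = 18

18


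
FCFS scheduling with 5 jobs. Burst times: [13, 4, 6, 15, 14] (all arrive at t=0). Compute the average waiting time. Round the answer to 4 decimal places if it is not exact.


FCFS order (as given): [13, 4, 6, 15, 14]
Waiting times:
  Job 1: wait = 0
  Job 2: wait = 13
  Job 3: wait = 17
  Job 4: wait = 23
  Job 5: wait = 38
Sum of waiting times = 91
Average waiting time = 91/5 = 18.2

18.2


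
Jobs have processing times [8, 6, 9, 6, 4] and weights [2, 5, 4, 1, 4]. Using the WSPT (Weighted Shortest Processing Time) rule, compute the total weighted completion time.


Compute p/w ratios and sort ascending (WSPT): [(4, 4), (6, 5), (9, 4), (8, 2), (6, 1)]
Compute weighted completion times:
  Job (p=4,w=4): C=4, w*C=4*4=16
  Job (p=6,w=5): C=10, w*C=5*10=50
  Job (p=9,w=4): C=19, w*C=4*19=76
  Job (p=8,w=2): C=27, w*C=2*27=54
  Job (p=6,w=1): C=33, w*C=1*33=33
Total weighted completion time = 229

229


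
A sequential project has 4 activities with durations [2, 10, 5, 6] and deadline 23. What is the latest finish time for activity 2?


LF(activity 2) = deadline - sum of successor durations
Successors: activities 3 through 4 with durations [5, 6]
Sum of successor durations = 11
LF = 23 - 11 = 12

12


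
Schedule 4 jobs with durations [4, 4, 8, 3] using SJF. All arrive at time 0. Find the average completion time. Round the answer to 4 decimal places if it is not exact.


SJF order (ascending): [3, 4, 4, 8]
Completion times:
  Job 1: burst=3, C=3
  Job 2: burst=4, C=7
  Job 3: burst=4, C=11
  Job 4: burst=8, C=19
Average completion = 40/4 = 10.0

10.0


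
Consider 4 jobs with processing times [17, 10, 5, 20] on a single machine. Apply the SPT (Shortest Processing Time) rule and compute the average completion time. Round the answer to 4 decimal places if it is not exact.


Sort jobs by processing time (SPT order): [5, 10, 17, 20]
Compute completion times sequentially:
  Job 1: processing = 5, completes at 5
  Job 2: processing = 10, completes at 15
  Job 3: processing = 17, completes at 32
  Job 4: processing = 20, completes at 52
Sum of completion times = 104
Average completion time = 104/4 = 26.0

26.0


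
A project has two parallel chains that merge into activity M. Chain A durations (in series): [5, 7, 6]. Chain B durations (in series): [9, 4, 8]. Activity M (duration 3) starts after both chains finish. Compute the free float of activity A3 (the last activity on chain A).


ES(A3) = sum of predecessors on chain A = 12
EF(A3) = ES + duration = 12 + 6 = 18
Successor of A3 is M. ES(M) = max(sum(A), sum(B)) = max(18, 21) = 21
Free float = ES(successor) - EF(current) = 21 - 18 = 3

3


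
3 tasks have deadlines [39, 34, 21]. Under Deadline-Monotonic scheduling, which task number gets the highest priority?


Sort tasks by relative deadline (ascending):
  Task 3: deadline = 21
  Task 2: deadline = 34
  Task 1: deadline = 39
Priority order (highest first): [3, 2, 1]
Highest priority task = 3

3


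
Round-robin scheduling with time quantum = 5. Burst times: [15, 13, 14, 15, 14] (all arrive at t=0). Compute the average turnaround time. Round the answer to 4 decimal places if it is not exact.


Time quantum = 5
Execution trace:
  J1 runs 5 units, time = 5
  J2 runs 5 units, time = 10
  J3 runs 5 units, time = 15
  J4 runs 5 units, time = 20
  J5 runs 5 units, time = 25
  J1 runs 5 units, time = 30
  J2 runs 5 units, time = 35
  J3 runs 5 units, time = 40
  J4 runs 5 units, time = 45
  J5 runs 5 units, time = 50
  J1 runs 5 units, time = 55
  J2 runs 3 units, time = 58
  J3 runs 4 units, time = 62
  J4 runs 5 units, time = 67
  J5 runs 4 units, time = 71
Finish times: [55, 58, 62, 67, 71]
Average turnaround = 313/5 = 62.6

62.6


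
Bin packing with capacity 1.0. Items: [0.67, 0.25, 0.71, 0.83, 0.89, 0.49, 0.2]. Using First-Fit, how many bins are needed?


Place items sequentially using First-Fit:
  Item 0.67 -> new Bin 1
  Item 0.25 -> Bin 1 (now 0.92)
  Item 0.71 -> new Bin 2
  Item 0.83 -> new Bin 3
  Item 0.89 -> new Bin 4
  Item 0.49 -> new Bin 5
  Item 0.2 -> Bin 2 (now 0.91)
Total bins used = 5

5


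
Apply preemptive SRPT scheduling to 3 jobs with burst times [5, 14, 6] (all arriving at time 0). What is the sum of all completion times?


Since all jobs arrive at t=0, SRPT equals SPT ordering.
SPT order: [5, 6, 14]
Completion times:
  Job 1: p=5, C=5
  Job 2: p=6, C=11
  Job 3: p=14, C=25
Total completion time = 5 + 11 + 25 = 41

41


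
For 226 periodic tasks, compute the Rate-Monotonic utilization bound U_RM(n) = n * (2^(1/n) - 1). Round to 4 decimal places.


Compute 2^(1/226) = 1.0030717310
Subtract 1: 1.0030717310 - 1 = 0.0030717310
Multiply by n: 226 * 0.0030717310 = 0.6942112060
Round to 4 dp: 0.6942

0.6942


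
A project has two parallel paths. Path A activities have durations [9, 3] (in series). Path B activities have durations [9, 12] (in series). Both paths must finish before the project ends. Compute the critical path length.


Path A total = 9 + 3 = 12
Path B total = 9 + 12 = 21
Critical path = longest path = max(12, 21) = 21

21


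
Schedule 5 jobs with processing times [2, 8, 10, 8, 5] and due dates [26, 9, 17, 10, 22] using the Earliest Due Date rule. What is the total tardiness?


Sort by due date (EDD order): [(8, 9), (8, 10), (10, 17), (5, 22), (2, 26)]
Compute completion times and tardiness:
  Job 1: p=8, d=9, C=8, tardiness=max(0,8-9)=0
  Job 2: p=8, d=10, C=16, tardiness=max(0,16-10)=6
  Job 3: p=10, d=17, C=26, tardiness=max(0,26-17)=9
  Job 4: p=5, d=22, C=31, tardiness=max(0,31-22)=9
  Job 5: p=2, d=26, C=33, tardiness=max(0,33-26)=7
Total tardiness = 31

31


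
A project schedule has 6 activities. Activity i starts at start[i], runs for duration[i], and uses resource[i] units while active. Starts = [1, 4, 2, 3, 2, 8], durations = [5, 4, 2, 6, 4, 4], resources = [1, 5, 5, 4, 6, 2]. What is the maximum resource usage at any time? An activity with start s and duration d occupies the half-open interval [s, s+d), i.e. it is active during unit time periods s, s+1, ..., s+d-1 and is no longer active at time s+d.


Each activity i is active on [start_i, start_i + duration_i).
Compute total resource usage per time slot:
  t=0: active resources = [], total = 0
  t=1: active resources = [1], total = 1
  t=2: active resources = [1, 5, 6], total = 12
  t=3: active resources = [1, 5, 4, 6], total = 16
  t=4: active resources = [1, 5, 4, 6], total = 16
  t=5: active resources = [1, 5, 4, 6], total = 16
  t=6: active resources = [5, 4], total = 9
  t=7: active resources = [5, 4], total = 9
  t=8: active resources = [4, 2], total = 6
  t=9: active resources = [2], total = 2
  t=10: active resources = [2], total = 2
  t=11: active resources = [2], total = 2
Peak resource demand = 16

16


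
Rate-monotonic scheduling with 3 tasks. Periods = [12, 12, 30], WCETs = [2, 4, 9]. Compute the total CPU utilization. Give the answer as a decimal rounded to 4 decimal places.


Compute individual utilizations (exact fractions):
  Task 1: C/T = 2/12 = 1/6 (approx. 0.1667)
  Task 2: C/T = 4/12 = 1/3 (approx. 0.3333)
  Task 3: C/T = 9/30 = 3/10 (approx. 0.3)
Total utilization U = 1/6 + 1/3 + 3/10 = 4/5
Rounded to 4 decimal places: U = 0.8000
RM (Liu & Layland) bound for 3 tasks = 0.779763; compare with U = 4/5 (approx. 0.800000)
bound < U <= 1, so the RM sufficient condition is not met (inconclusive; an exact test such as response-time analysis is needed).

0.8000


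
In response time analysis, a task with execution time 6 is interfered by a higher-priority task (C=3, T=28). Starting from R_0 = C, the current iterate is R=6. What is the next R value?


R_next = C + ceil(R_prev / T_hp) * C_hp
ceil(6 / 28) = ceil(0.2143) = 1
Interference = 1 * 3 = 3
R_next = 6 + 3 = 9

9


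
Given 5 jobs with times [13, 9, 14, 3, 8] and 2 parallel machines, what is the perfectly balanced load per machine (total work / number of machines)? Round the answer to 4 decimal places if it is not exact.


Total processing time = 13 + 9 + 14 + 3 + 8 = 47
Number of machines = 2
Ideal balanced load = 47 / 2 = 23.5

23.5


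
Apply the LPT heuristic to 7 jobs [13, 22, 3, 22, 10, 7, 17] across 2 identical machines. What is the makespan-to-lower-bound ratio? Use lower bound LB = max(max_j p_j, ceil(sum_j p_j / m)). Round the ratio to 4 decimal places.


LPT order: [22, 22, 17, 13, 10, 7, 3]
Machine loads after assignment: [46, 48]
LPT makespan = 48
Lower bound = max(max_job, ceil(total/2)) = max(22, 47) = 47
Ratio = 48 / 47 = 1.0213

1.0213


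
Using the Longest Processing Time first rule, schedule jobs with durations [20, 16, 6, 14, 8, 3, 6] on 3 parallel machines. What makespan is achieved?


Sort jobs in decreasing order (LPT): [20, 16, 14, 8, 6, 6, 3]
Assign each job to the least loaded machine:
  Machine 1: jobs [20, 6], load = 26
  Machine 2: jobs [16, 6, 3], load = 25
  Machine 3: jobs [14, 8], load = 22
Makespan = max load = 26

26


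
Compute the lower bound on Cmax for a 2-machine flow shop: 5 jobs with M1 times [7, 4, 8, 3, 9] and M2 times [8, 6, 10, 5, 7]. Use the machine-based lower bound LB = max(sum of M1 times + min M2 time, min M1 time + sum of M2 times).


LB1 = sum(M1 times) + min(M2 times) = 31 + 5 = 36
LB2 = min(M1 times) + sum(M2 times) = 3 + 36 = 39
Lower bound = max(LB1, LB2) = max(36, 39) = 39

39


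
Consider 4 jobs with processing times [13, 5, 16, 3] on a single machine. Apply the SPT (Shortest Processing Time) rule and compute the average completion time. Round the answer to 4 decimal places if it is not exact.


Sort jobs by processing time (SPT order): [3, 5, 13, 16]
Compute completion times sequentially:
  Job 1: processing = 3, completes at 3
  Job 2: processing = 5, completes at 8
  Job 3: processing = 13, completes at 21
  Job 4: processing = 16, completes at 37
Sum of completion times = 69
Average completion time = 69/4 = 17.25

17.25


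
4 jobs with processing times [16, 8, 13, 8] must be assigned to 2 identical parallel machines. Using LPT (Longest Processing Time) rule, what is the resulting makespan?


Sort jobs in decreasing order (LPT): [16, 13, 8, 8]
Assign each job to the least loaded machine:
  Machine 1: jobs [16, 8], load = 24
  Machine 2: jobs [13, 8], load = 21
Makespan = max load = 24

24


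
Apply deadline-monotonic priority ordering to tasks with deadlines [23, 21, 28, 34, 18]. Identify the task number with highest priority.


Sort tasks by relative deadline (ascending):
  Task 5: deadline = 18
  Task 2: deadline = 21
  Task 1: deadline = 23
  Task 3: deadline = 28
  Task 4: deadline = 34
Priority order (highest first): [5, 2, 1, 3, 4]
Highest priority task = 5

5


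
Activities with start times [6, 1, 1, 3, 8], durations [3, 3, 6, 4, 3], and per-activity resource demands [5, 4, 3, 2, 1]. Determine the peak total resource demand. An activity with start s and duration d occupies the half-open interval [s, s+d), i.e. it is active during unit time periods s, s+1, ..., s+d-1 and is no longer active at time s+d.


Each activity i is active on [start_i, start_i + duration_i).
Compute total resource usage per time slot:
  t=0: active resources = [], total = 0
  t=1: active resources = [4, 3], total = 7
  t=2: active resources = [4, 3], total = 7
  t=3: active resources = [4, 3, 2], total = 9
  t=4: active resources = [3, 2], total = 5
  t=5: active resources = [3, 2], total = 5
  t=6: active resources = [5, 3, 2], total = 10
  t=7: active resources = [5], total = 5
  t=8: active resources = [5, 1], total = 6
  t=9: active resources = [1], total = 1
  t=10: active resources = [1], total = 1
Peak resource demand = 10

10


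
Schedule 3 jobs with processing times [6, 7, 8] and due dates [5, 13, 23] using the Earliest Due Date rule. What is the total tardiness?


Sort by due date (EDD order): [(6, 5), (7, 13), (8, 23)]
Compute completion times and tardiness:
  Job 1: p=6, d=5, C=6, tardiness=max(0,6-5)=1
  Job 2: p=7, d=13, C=13, tardiness=max(0,13-13)=0
  Job 3: p=8, d=23, C=21, tardiness=max(0,21-23)=0
Total tardiness = 1

1


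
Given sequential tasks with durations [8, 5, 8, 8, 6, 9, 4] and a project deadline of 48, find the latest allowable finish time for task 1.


LF(activity 1) = deadline - sum of successor durations
Successors: activities 2 through 7 with durations [5, 8, 8, 6, 9, 4]
Sum of successor durations = 40
LF = 48 - 40 = 8

8


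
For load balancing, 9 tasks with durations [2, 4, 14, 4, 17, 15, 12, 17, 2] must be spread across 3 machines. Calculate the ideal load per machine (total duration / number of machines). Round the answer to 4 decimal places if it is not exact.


Total processing time = 2 + 4 + 14 + 4 + 17 + 15 + 12 + 17 + 2 = 87
Number of machines = 3
Ideal balanced load = 87 / 3 = 29.0

29.0


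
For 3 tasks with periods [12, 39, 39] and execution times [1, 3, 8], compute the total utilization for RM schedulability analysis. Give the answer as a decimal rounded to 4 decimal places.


Compute individual utilizations (exact fractions):
  Task 1: C/T = 1/12 (approx. 0.0833)
  Task 2: C/T = 3/39 = 1/13 (approx. 0.0769)
  Task 3: C/T = 8/39 (approx. 0.2051)
Total utilization U = 1/12 + 1/13 + 8/39 = 19/52
Rounded to 4 decimal places: U = 0.3654
RM (Liu & Layland) bound for 3 tasks = 0.779763; compare with U = 19/52 (approx. 0.365385)
U <= bound, so schedulable by RM sufficient condition.

0.3654


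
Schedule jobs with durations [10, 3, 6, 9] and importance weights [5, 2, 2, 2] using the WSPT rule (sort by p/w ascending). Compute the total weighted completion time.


Compute p/w ratios and sort ascending (WSPT): [(3, 2), (10, 5), (6, 2), (9, 2)]
Compute weighted completion times:
  Job (p=3,w=2): C=3, w*C=2*3=6
  Job (p=10,w=5): C=13, w*C=5*13=65
  Job (p=6,w=2): C=19, w*C=2*19=38
  Job (p=9,w=2): C=28, w*C=2*28=56
Total weighted completion time = 165

165


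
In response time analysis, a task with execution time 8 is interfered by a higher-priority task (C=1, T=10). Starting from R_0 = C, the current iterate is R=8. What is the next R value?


R_next = C + ceil(R_prev / T_hp) * C_hp
ceil(8 / 10) = ceil(0.8) = 1
Interference = 1 * 1 = 1
R_next = 8 + 1 = 9

9


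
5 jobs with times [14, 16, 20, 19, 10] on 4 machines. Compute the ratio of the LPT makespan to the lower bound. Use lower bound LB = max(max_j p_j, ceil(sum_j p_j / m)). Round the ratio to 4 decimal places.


LPT order: [20, 19, 16, 14, 10]
Machine loads after assignment: [20, 19, 16, 24]
LPT makespan = 24
Lower bound = max(max_job, ceil(total/4)) = max(20, 20) = 20
Ratio = 24 / 20 = 1.2

1.2


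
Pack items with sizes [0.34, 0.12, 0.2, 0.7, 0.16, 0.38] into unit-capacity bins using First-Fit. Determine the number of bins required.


Place items sequentially using First-Fit:
  Item 0.34 -> new Bin 1
  Item 0.12 -> Bin 1 (now 0.46)
  Item 0.2 -> Bin 1 (now 0.66)
  Item 0.7 -> new Bin 2
  Item 0.16 -> Bin 1 (now 0.82)
  Item 0.38 -> new Bin 3
Total bins used = 3

3


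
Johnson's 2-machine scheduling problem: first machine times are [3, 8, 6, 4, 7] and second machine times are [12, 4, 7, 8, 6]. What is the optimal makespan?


Apply Johnson's rule:
  Group 1 (a <= b): [(1, 3, 12), (4, 4, 8), (3, 6, 7)]
  Group 2 (a > b): [(5, 7, 6), (2, 8, 4)]
Optimal job order: [1, 4, 3, 5, 2]
Schedule:
  Job 1: M1 done at 3, M2 done at 15
  Job 4: M1 done at 7, M2 done at 23
  Job 3: M1 done at 13, M2 done at 30
  Job 5: M1 done at 20, M2 done at 36
  Job 2: M1 done at 28, M2 done at 40
Makespan = 40

40


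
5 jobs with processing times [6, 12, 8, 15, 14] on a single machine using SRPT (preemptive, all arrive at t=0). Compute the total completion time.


Since all jobs arrive at t=0, SRPT equals SPT ordering.
SPT order: [6, 8, 12, 14, 15]
Completion times:
  Job 1: p=6, C=6
  Job 2: p=8, C=14
  Job 3: p=12, C=26
  Job 4: p=14, C=40
  Job 5: p=15, C=55
Total completion time = 6 + 14 + 26 + 40 + 55 = 141

141


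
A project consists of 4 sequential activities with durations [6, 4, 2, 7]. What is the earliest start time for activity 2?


Activity 2 starts after activities 1 through 1 complete.
Predecessor durations: [6]
ES = 6 = 6

6


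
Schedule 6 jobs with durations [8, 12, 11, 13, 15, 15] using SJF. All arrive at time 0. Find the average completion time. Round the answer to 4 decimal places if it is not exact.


SJF order (ascending): [8, 11, 12, 13, 15, 15]
Completion times:
  Job 1: burst=8, C=8
  Job 2: burst=11, C=19
  Job 3: burst=12, C=31
  Job 4: burst=13, C=44
  Job 5: burst=15, C=59
  Job 6: burst=15, C=74
Average completion = 235/6 = 39.1667

39.1667


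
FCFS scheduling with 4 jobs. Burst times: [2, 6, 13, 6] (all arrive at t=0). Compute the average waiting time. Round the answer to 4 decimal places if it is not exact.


FCFS order (as given): [2, 6, 13, 6]
Waiting times:
  Job 1: wait = 0
  Job 2: wait = 2
  Job 3: wait = 8
  Job 4: wait = 21
Sum of waiting times = 31
Average waiting time = 31/4 = 7.75

7.75


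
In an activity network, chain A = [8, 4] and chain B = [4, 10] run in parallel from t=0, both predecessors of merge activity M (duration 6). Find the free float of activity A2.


ES(A2) = sum of predecessors on chain A = 8
EF(A2) = ES + duration = 8 + 4 = 12
Successor of A2 is M. ES(M) = max(sum(A), sum(B)) = max(12, 14) = 14
Free float = ES(successor) - EF(current) = 14 - 12 = 2

2


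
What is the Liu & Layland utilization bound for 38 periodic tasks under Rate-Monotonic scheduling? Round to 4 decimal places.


Compute 2^(1/38) = 1.0184080933
Subtract 1: 1.0184080933 - 1 = 0.0184080933
Multiply by n: 38 * 0.0184080933 = 0.6995075454
Round to 4 dp: 0.6995

0.6995


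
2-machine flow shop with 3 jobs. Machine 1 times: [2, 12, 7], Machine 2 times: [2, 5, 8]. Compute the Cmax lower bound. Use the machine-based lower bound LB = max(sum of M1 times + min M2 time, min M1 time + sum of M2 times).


LB1 = sum(M1 times) + min(M2 times) = 21 + 2 = 23
LB2 = min(M1 times) + sum(M2 times) = 2 + 15 = 17
Lower bound = max(LB1, LB2) = max(23, 17) = 23

23


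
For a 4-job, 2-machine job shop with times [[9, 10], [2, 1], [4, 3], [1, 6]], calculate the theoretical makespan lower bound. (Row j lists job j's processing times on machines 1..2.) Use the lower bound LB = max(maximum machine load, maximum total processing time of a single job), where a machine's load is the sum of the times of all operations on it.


Machine loads:
  Machine 1: 9 + 2 + 4 + 1 = 16
  Machine 2: 10 + 1 + 3 + 6 = 20
Max machine load = 20
Job totals:
  Job 1: 19
  Job 2: 3
  Job 3: 7
  Job 4: 7
Max job total = 19
Lower bound = max(20, 19) = 20

20


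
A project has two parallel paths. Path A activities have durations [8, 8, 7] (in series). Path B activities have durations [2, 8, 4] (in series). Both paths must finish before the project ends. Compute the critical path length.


Path A total = 8 + 8 + 7 = 23
Path B total = 2 + 8 + 4 = 14
Critical path = longest path = max(23, 14) = 23

23


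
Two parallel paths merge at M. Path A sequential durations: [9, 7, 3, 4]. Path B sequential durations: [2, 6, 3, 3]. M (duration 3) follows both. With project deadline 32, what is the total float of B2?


Forward pass: ES(B2) = sum of predecessors on chain B = 2
EF = ES + duration = 2 + 6 = 8
Backward pass: LF(M) = deadline = 32; LS(M) = 32 - 3 = 29
LF(B2) = LS(M) - sum(successors on chain B) = 29 - 6 = 23
LS = LF - duration = 23 - 6 = 17
Total float = LS - ES = 17 - 2 = 15

15


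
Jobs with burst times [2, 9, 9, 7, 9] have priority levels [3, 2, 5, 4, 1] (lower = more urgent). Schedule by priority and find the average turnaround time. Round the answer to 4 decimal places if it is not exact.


Sort by priority (ascending = highest first):
Order: [(1, 9), (2, 9), (3, 2), (4, 7), (5, 9)]
Completion times:
  Priority 1, burst=9, C=9
  Priority 2, burst=9, C=18
  Priority 3, burst=2, C=20
  Priority 4, burst=7, C=27
  Priority 5, burst=9, C=36
Average turnaround = 110/5 = 22.0

22.0


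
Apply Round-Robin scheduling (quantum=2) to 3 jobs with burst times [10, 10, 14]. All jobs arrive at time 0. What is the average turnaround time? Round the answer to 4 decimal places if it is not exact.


Time quantum = 2
Execution trace:
  J1 runs 2 units, time = 2
  J2 runs 2 units, time = 4
  J3 runs 2 units, time = 6
  J1 runs 2 units, time = 8
  J2 runs 2 units, time = 10
  J3 runs 2 units, time = 12
  J1 runs 2 units, time = 14
  J2 runs 2 units, time = 16
  J3 runs 2 units, time = 18
  J1 runs 2 units, time = 20
  J2 runs 2 units, time = 22
  J3 runs 2 units, time = 24
  J1 runs 2 units, time = 26
  J2 runs 2 units, time = 28
  J3 runs 2 units, time = 30
  J3 runs 2 units, time = 32
  J3 runs 2 units, time = 34
Finish times: [26, 28, 34]
Average turnaround = 88/3 = 29.3333

29.3333


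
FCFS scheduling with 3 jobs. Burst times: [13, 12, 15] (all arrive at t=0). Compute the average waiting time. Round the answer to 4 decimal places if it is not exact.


FCFS order (as given): [13, 12, 15]
Waiting times:
  Job 1: wait = 0
  Job 2: wait = 13
  Job 3: wait = 25
Sum of waiting times = 38
Average waiting time = 38/3 = 12.6667

12.6667


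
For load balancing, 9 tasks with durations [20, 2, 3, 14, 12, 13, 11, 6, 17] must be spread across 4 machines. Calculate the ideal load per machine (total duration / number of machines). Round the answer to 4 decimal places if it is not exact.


Total processing time = 20 + 2 + 3 + 14 + 12 + 13 + 11 + 6 + 17 = 98
Number of machines = 4
Ideal balanced load = 98 / 4 = 24.5

24.5


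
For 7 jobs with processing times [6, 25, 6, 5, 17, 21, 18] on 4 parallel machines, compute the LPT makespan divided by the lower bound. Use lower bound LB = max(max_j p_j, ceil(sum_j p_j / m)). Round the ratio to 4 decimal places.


LPT order: [25, 21, 18, 17, 6, 6, 5]
Machine loads after assignment: [25, 26, 24, 23]
LPT makespan = 26
Lower bound = max(max_job, ceil(total/4)) = max(25, 25) = 25
Ratio = 26 / 25 = 1.04

1.04


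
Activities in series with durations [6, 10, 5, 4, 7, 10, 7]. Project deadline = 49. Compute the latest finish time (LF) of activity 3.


LF(activity 3) = deadline - sum of successor durations
Successors: activities 4 through 7 with durations [4, 7, 10, 7]
Sum of successor durations = 28
LF = 49 - 28 = 21

21


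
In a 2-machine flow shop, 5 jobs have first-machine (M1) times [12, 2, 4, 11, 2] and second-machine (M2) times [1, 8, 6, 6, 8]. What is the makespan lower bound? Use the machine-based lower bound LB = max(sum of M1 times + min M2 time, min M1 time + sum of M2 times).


LB1 = sum(M1 times) + min(M2 times) = 31 + 1 = 32
LB2 = min(M1 times) + sum(M2 times) = 2 + 29 = 31
Lower bound = max(LB1, LB2) = max(32, 31) = 32

32


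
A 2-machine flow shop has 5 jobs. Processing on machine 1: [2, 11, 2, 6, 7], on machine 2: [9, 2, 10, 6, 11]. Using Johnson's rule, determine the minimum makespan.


Apply Johnson's rule:
  Group 1 (a <= b): [(1, 2, 9), (3, 2, 10), (4, 6, 6), (5, 7, 11)]
  Group 2 (a > b): [(2, 11, 2)]
Optimal job order: [1, 3, 4, 5, 2]
Schedule:
  Job 1: M1 done at 2, M2 done at 11
  Job 3: M1 done at 4, M2 done at 21
  Job 4: M1 done at 10, M2 done at 27
  Job 5: M1 done at 17, M2 done at 38
  Job 2: M1 done at 28, M2 done at 40
Makespan = 40

40


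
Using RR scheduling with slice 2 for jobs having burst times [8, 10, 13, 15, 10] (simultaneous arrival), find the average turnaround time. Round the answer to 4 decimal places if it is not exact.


Time quantum = 2
Execution trace:
  J1 runs 2 units, time = 2
  J2 runs 2 units, time = 4
  J3 runs 2 units, time = 6
  J4 runs 2 units, time = 8
  J5 runs 2 units, time = 10
  J1 runs 2 units, time = 12
  J2 runs 2 units, time = 14
  J3 runs 2 units, time = 16
  J4 runs 2 units, time = 18
  J5 runs 2 units, time = 20
  J1 runs 2 units, time = 22
  J2 runs 2 units, time = 24
  J3 runs 2 units, time = 26
  J4 runs 2 units, time = 28
  J5 runs 2 units, time = 30
  J1 runs 2 units, time = 32
  J2 runs 2 units, time = 34
  J3 runs 2 units, time = 36
  J4 runs 2 units, time = 38
  J5 runs 2 units, time = 40
  J2 runs 2 units, time = 42
  J3 runs 2 units, time = 44
  J4 runs 2 units, time = 46
  J5 runs 2 units, time = 48
  J3 runs 2 units, time = 50
  J4 runs 2 units, time = 52
  J3 runs 1 units, time = 53
  J4 runs 2 units, time = 55
  J4 runs 1 units, time = 56
Finish times: [32, 42, 53, 56, 48]
Average turnaround = 231/5 = 46.2

46.2


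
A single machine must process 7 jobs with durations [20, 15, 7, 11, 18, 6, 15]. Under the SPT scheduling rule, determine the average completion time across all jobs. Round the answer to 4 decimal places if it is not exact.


Sort jobs by processing time (SPT order): [6, 7, 11, 15, 15, 18, 20]
Compute completion times sequentially:
  Job 1: processing = 6, completes at 6
  Job 2: processing = 7, completes at 13
  Job 3: processing = 11, completes at 24
  Job 4: processing = 15, completes at 39
  Job 5: processing = 15, completes at 54
  Job 6: processing = 18, completes at 72
  Job 7: processing = 20, completes at 92
Sum of completion times = 300
Average completion time = 300/7 = 42.8571

42.8571


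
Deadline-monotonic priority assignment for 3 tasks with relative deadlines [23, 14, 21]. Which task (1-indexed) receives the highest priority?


Sort tasks by relative deadline (ascending):
  Task 2: deadline = 14
  Task 3: deadline = 21
  Task 1: deadline = 23
Priority order (highest first): [2, 3, 1]
Highest priority task = 2

2


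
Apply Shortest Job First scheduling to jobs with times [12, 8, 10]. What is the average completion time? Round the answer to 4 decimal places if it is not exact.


SJF order (ascending): [8, 10, 12]
Completion times:
  Job 1: burst=8, C=8
  Job 2: burst=10, C=18
  Job 3: burst=12, C=30
Average completion = 56/3 = 18.6667

18.6667


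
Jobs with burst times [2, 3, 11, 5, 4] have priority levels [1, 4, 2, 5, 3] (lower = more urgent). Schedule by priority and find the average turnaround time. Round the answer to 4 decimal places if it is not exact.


Sort by priority (ascending = highest first):
Order: [(1, 2), (2, 11), (3, 4), (4, 3), (5, 5)]
Completion times:
  Priority 1, burst=2, C=2
  Priority 2, burst=11, C=13
  Priority 3, burst=4, C=17
  Priority 4, burst=3, C=20
  Priority 5, burst=5, C=25
Average turnaround = 77/5 = 15.4

15.4


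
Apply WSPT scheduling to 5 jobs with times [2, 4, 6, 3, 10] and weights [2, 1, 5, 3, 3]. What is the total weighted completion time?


Compute p/w ratios and sort ascending (WSPT): [(2, 2), (3, 3), (6, 5), (10, 3), (4, 1)]
Compute weighted completion times:
  Job (p=2,w=2): C=2, w*C=2*2=4
  Job (p=3,w=3): C=5, w*C=3*5=15
  Job (p=6,w=5): C=11, w*C=5*11=55
  Job (p=10,w=3): C=21, w*C=3*21=63
  Job (p=4,w=1): C=25, w*C=1*25=25
Total weighted completion time = 162

162


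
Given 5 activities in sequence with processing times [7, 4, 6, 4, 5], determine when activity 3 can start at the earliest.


Activity 3 starts after activities 1 through 2 complete.
Predecessor durations: [7, 4]
ES = 7 + 4 = 11

11


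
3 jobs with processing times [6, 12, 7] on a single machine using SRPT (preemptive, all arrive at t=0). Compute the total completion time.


Since all jobs arrive at t=0, SRPT equals SPT ordering.
SPT order: [6, 7, 12]
Completion times:
  Job 1: p=6, C=6
  Job 2: p=7, C=13
  Job 3: p=12, C=25
Total completion time = 6 + 13 + 25 = 44

44


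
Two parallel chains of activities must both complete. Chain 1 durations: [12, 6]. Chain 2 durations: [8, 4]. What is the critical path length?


Path A total = 12 + 6 = 18
Path B total = 8 + 4 = 12
Critical path = longest path = max(18, 12) = 18

18


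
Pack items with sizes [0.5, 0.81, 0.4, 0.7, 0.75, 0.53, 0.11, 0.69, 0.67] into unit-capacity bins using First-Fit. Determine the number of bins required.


Place items sequentially using First-Fit:
  Item 0.5 -> new Bin 1
  Item 0.81 -> new Bin 2
  Item 0.4 -> Bin 1 (now 0.9)
  Item 0.7 -> new Bin 3
  Item 0.75 -> new Bin 4
  Item 0.53 -> new Bin 5
  Item 0.11 -> Bin 2 (now 0.92)
  Item 0.69 -> new Bin 6
  Item 0.67 -> new Bin 7
Total bins used = 7

7


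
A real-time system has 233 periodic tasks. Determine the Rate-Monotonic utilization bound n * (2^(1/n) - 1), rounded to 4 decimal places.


Compute 2^(1/233) = 1.0029793100
Subtract 1: 1.0029793100 - 1 = 0.0029793100
Multiply by n: 233 * 0.0029793100 = 0.6941792300
Round to 4 dp: 0.6942

0.6942


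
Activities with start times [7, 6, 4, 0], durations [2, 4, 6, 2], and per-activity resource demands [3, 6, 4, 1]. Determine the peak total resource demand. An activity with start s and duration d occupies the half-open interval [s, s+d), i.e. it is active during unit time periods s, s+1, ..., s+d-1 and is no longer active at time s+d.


Each activity i is active on [start_i, start_i + duration_i).
Compute total resource usage per time slot:
  t=0: active resources = [1], total = 1
  t=1: active resources = [1], total = 1
  t=2: active resources = [], total = 0
  t=3: active resources = [], total = 0
  t=4: active resources = [4], total = 4
  t=5: active resources = [4], total = 4
  t=6: active resources = [6, 4], total = 10
  t=7: active resources = [3, 6, 4], total = 13
  t=8: active resources = [3, 6, 4], total = 13
  t=9: active resources = [6, 4], total = 10
Peak resource demand = 13

13


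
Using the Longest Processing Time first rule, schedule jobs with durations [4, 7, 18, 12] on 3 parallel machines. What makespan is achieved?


Sort jobs in decreasing order (LPT): [18, 12, 7, 4]
Assign each job to the least loaded machine:
  Machine 1: jobs [18], load = 18
  Machine 2: jobs [12], load = 12
  Machine 3: jobs [7, 4], load = 11
Makespan = max load = 18

18


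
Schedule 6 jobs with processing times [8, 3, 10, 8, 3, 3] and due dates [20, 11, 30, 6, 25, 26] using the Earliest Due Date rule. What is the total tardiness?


Sort by due date (EDD order): [(8, 6), (3, 11), (8, 20), (3, 25), (3, 26), (10, 30)]
Compute completion times and tardiness:
  Job 1: p=8, d=6, C=8, tardiness=max(0,8-6)=2
  Job 2: p=3, d=11, C=11, tardiness=max(0,11-11)=0
  Job 3: p=8, d=20, C=19, tardiness=max(0,19-20)=0
  Job 4: p=3, d=25, C=22, tardiness=max(0,22-25)=0
  Job 5: p=3, d=26, C=25, tardiness=max(0,25-26)=0
  Job 6: p=10, d=30, C=35, tardiness=max(0,35-30)=5
Total tardiness = 7

7


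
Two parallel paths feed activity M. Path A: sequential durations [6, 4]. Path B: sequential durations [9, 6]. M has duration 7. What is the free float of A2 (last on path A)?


ES(A2) = sum of predecessors on chain A = 6
EF(A2) = ES + duration = 6 + 4 = 10
Successor of A2 is M. ES(M) = max(sum(A), sum(B)) = max(10, 15) = 15
Free float = ES(successor) - EF(current) = 15 - 10 = 5

5


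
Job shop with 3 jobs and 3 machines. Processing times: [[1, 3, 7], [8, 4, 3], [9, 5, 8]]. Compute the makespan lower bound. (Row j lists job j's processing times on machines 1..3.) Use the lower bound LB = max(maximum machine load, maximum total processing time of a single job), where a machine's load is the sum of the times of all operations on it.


Machine loads:
  Machine 1: 1 + 8 + 9 = 18
  Machine 2: 3 + 4 + 5 = 12
  Machine 3: 7 + 3 + 8 = 18
Max machine load = 18
Job totals:
  Job 1: 11
  Job 2: 15
  Job 3: 22
Max job total = 22
Lower bound = max(18, 22) = 22

22
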